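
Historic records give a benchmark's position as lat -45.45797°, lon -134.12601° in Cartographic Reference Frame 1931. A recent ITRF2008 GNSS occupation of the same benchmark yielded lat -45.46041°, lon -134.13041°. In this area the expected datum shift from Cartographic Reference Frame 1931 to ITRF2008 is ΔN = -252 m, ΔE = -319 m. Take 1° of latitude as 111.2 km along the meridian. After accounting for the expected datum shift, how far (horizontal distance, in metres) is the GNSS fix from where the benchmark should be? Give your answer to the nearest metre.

Observed coordinate differences: Δφ = -0.00244°, Δλ = -0.00440°.
Converting to metres (1° lat = 111200 m, cos φ = 0.701432): observed ΔN = -271.3 m, observed ΔE = -343.2 m.
Subtracting the expected shift leaves a residual of -271.3 − (-252) = -19.3 m north and -343.2 − (-319) = -24.2 m east.
Residual distance = √((-19.3)² + (-24.2)²) = 31.0 m.

31 m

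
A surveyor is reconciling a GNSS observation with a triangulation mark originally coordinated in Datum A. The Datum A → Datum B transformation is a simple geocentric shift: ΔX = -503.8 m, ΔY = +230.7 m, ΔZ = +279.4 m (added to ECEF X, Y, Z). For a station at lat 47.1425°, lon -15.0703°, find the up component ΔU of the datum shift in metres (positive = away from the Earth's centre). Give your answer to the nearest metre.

ΔU = -167 m

At φ = 47.1425°, λ = -15.0703°: sin φ = 0.733048, cos φ = 0.680177, sin λ = -0.260004, cos λ = 0.965608.
ΔU = cos φ cos λ·ΔX + cos φ sin λ·ΔY + sin φ·ΔZ = (0.680177)(0.965608)(-503.8) + (0.680177)(-0.260004)(230.7) + (0.733048)(279.4) = -166.87 m.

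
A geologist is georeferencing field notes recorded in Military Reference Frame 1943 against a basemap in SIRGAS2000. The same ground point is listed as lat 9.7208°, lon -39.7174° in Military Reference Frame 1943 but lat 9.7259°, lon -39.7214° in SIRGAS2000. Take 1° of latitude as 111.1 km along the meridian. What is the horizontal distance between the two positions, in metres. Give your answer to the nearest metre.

716 m

Δφ = 9.7259° − 9.7208° = +0.0051°; Δλ = -39.7214° − -39.7174° = -0.0040°.
ΔN = Δφ × 111100 = 566.6 m; ΔE = Δλ × 111100 × cos(9.7208°) = -0.0040 × 111100 × 0.985642 = -438.0 m.
Distance = √(ΔE² + ΔN²) = √((-438.0)² + 566.6²) = 716.2 m.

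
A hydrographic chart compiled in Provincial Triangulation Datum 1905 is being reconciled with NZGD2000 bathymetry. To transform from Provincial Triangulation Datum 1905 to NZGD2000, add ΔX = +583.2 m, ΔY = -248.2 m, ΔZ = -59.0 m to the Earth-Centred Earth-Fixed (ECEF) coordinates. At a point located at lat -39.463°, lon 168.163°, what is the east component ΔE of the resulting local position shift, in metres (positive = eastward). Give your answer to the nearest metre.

The local east axis at (φ, λ) is (−sin λ, cos λ, 0), so ΔE = −sin(168.163°)·583.2 + cos(168.163°)·(-248.2) = 123.29 m.

ΔE = 123 m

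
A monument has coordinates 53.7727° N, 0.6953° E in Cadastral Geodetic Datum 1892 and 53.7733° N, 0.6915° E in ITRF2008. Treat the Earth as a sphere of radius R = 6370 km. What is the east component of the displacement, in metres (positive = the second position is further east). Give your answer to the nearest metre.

ΔE = -250 m

Δφ = 53.7733° − 53.7727° = +0.0006°; Δλ = 0.6915° − 0.6953° = -0.0038°.
1° along a meridian = πR/180 = 111177 m.
ΔN = Δφ × 111177 = 66.7 m; ΔE = Δλ × 111177 × cos(53.7727°) = -0.0038 × 111177 × 0.590990 = -249.7 m.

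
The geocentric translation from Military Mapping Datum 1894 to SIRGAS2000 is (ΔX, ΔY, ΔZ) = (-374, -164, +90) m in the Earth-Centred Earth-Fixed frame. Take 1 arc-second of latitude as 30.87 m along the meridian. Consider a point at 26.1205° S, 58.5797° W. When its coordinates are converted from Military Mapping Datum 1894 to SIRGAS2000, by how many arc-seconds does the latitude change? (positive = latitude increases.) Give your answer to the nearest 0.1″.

Δφ = 1.8″

sin φ = -0.440260, cos φ = 0.897870, sin λ = -0.853366, cos λ = 0.521312.
North component: ΔN = −sin φ cos λ·ΔX − sin φ sin λ·ΔY + cos φ·ΔZ = −(-0.440260)(0.521312)(-374) − (-0.440260)(-0.853366)(-164) + (0.897870)(90) = 56.59 m.
1° of latitude spans 3600 × 30.87 = 111132 m, so Δφ = 56.59 / 111132 × 3600 = 1.833″.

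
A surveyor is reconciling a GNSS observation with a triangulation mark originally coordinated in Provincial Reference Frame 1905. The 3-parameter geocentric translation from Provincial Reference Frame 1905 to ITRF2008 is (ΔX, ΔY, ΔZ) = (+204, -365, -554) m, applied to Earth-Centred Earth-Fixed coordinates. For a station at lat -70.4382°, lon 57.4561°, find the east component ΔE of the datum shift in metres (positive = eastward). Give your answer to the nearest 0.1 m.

ΔE = -368.3 m

The local east axis at (φ, λ) is (−sin λ, cos λ, 0), so ΔE = −sin(57.4561°)·204 + cos(57.4561°)·(-365) = -368.32 m.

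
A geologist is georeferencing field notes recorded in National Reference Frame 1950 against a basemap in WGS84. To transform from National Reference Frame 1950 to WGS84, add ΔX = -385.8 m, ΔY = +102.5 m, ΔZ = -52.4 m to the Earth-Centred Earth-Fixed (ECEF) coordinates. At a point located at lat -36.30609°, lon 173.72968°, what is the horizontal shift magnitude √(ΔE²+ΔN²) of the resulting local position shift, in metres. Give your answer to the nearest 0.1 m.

At φ = -36.30609°, λ = 173.72968°: sin φ = -0.592099, cos φ = 0.805865, sin λ = 0.109219, cos λ = -0.994018.
ΔE = −sin λ·ΔX + cos λ·ΔY = −(0.109219)·(-385.8) + (-0.994018)·(102.5) = -59.75 m.
ΔN = −sin φ cos λ·ΔX − sin φ sin λ·ΔY + cos φ·ΔZ = −(-0.592099)(-0.994018)(-385.8) − (-0.592099)(0.109219)(102.5) + (0.805865)(-52.4) = 191.47 m.
Horizontal magnitude = √(ΔE² + ΔN²) = √((-59.75)² + 191.47²) = 200.57 m.

200.6 m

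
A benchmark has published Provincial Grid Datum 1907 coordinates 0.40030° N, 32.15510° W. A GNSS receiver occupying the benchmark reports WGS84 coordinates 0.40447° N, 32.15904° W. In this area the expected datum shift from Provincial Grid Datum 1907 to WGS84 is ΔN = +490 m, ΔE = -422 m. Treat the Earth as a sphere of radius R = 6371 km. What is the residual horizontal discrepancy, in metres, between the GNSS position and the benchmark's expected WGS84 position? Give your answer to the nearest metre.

31 m

Observed coordinate differences: Δφ = +0.00417°, Δλ = -0.00394°.
Converting to metres (1° lat = 111195 m, cos φ = 0.999976): observed ΔN = 463.7 m, observed ΔE = -438.1 m.
Subtracting the expected shift leaves a residual of 463.7 − (490) = -26.3 m north and -438.1 − (-422) = -16.1 m east.
Residual distance = √((-26.3)² + (-16.1)²) = 30.8 m.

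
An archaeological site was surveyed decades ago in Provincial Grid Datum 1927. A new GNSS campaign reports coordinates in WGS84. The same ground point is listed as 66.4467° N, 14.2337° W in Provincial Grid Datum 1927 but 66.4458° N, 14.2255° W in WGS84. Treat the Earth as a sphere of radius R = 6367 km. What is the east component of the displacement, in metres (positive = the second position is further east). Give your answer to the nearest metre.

ΔE = 364 m

Δφ = 66.4458° − 66.4467° = -0.0009°; Δλ = -14.2255° − -14.2337° = +0.0082°.
1° along a meridian = πR/180 = 111125 m.
ΔN = Δφ × 111125 = -100.0 m; ΔE = Δλ × 111125 × cos(66.4467°) = +0.0082 × 111125 × 0.399602 = 364.1 m.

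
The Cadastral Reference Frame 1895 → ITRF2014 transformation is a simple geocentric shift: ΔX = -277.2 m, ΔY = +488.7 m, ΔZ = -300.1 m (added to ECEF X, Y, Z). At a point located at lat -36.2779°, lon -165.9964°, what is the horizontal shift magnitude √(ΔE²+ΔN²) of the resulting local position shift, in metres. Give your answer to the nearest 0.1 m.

The local east axis at (φ, λ) is (−sin λ, cos λ, 0), so ΔE = −sin(-165.9964°)·(-277.2) + cos(-165.9964°)·488.7 = -541.25 m.
The local north axis is (−sin φ cos λ, −sin φ sin λ, cos φ), giving ΔN = 159.145 − 69.973 − 241.928 = -152.76 m.
Horizontal magnitude = √(ΔE² + ΔN²) = √((-541.25)² + (-152.76)²) = 562.40 m.

562.4 m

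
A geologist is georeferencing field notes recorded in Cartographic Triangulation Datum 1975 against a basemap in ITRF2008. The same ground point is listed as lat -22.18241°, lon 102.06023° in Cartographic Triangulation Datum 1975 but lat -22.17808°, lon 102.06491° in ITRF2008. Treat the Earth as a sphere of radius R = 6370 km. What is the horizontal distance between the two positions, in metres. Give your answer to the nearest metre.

Δφ = -22.17808° − -22.18241° = +0.00433°; Δλ = 102.06491° − 102.06023° = +0.00468°.
1° along a meridian = πR/180 = 111177 m.
ΔN = Δφ × 111177 = 481.4 m; ΔE = Δλ × 111177 × cos(-22.18241°) = +0.00468 × 111177 × 0.925987 = 481.8 m.
Distance = √(ΔE² + ΔN²) = √(481.8² + 481.4²) = 681.1 m.

681 m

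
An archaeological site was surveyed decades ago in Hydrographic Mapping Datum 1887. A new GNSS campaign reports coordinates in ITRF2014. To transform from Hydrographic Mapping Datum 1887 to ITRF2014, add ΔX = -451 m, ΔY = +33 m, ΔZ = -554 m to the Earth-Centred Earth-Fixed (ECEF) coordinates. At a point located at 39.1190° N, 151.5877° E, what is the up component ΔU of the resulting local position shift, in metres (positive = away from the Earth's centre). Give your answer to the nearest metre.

At φ = 39.1190°, λ = 151.5877°: sin φ = 0.630933, cos φ = 0.775837, sin λ = 0.475813, cos λ = -0.879546.
ΔU = cos φ cos λ·ΔX + cos φ sin λ·ΔY + sin φ·ΔZ = (0.775837)(-0.879546)(-451) + (0.775837)(0.475813)(33) + (0.630933)(-554) = -29.60 m.

ΔU = -30 m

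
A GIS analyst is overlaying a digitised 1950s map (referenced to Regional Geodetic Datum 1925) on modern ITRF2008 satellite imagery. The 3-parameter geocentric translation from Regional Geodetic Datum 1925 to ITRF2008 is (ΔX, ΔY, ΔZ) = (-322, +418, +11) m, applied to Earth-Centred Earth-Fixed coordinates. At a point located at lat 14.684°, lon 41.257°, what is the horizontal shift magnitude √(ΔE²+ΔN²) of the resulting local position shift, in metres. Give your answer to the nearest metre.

527 m

The local east axis at (φ, λ) is (−sin λ, cos λ, 0), so ΔE = −sin(41.257°)·(-322) + cos(41.257°)·418 = 526.57 m.
The local north axis is (−sin φ cos λ, −sin φ sin λ, cos φ), giving ΔN = 61.361 − 69.873 + 10.641 = 2.13 m.
Horizontal magnitude = √(ΔE² + ΔN²) = √(526.57² + 2.13²) = 526.58 m.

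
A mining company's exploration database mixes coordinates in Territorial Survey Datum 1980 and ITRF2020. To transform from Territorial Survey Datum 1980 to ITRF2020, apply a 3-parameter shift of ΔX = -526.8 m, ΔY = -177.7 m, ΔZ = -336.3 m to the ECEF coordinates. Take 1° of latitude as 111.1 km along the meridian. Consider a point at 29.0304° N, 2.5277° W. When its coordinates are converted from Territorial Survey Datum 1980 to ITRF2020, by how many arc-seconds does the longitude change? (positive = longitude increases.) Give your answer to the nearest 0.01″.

Δλ = -7.44″

sin φ = 0.485274, cos φ = 0.874362, sin λ = -0.044102, cos λ = 0.999027.
East component: ΔE = −sin λ·ΔX + cos λ·ΔY = −(-0.044102)(-526.8) + (0.999027)(-177.7) = -200.76 m.
1° of latitude spans 111100 m; at latitude φ, 1° of longitude spans that × cos φ = 97141.7 m, so Δλ = -200.76 / 97141.7 × 3600 = -7.440″.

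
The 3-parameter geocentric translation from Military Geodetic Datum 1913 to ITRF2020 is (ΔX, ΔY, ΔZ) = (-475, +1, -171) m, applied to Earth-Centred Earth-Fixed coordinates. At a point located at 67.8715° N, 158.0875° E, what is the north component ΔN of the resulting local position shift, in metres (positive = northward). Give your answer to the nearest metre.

ΔN = -473 m

At φ = 67.8715°, λ = 158.0875°: sin φ = 0.926341, cos φ = 0.376685, sin λ = 0.373190, cos λ = -0.927755.
ΔN = −sin φ cos λ·ΔX − sin φ sin λ·ΔY + cos φ·ΔZ = −(0.926341)(-0.927755)(-475) − (0.926341)(0.373190)(1) + (0.376685)(-171) = -472.98 m.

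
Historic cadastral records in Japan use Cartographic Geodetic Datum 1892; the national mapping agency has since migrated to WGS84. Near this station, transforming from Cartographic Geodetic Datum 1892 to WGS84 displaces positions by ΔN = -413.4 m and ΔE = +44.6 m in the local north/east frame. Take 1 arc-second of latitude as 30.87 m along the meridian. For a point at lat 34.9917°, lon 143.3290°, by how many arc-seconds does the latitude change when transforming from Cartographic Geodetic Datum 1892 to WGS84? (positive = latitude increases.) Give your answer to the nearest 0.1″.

1″ of latitude = 30.87 m, so Δφ = -413.4 / 30.87 = -13.392″.

Δφ = -13.4″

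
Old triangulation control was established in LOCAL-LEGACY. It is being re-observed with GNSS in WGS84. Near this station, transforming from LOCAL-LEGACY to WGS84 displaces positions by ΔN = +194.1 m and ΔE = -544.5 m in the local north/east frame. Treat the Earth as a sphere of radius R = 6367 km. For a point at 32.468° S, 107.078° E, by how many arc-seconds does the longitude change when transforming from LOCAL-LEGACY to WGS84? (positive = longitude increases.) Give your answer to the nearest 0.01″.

Δλ = -20.91″

At latitude -32.468°, cos φ = 0.843691.
One radian of longitude at latitude φ spans R cos φ, so Δλ = ΔE / (R cos φ) = -544.5 / (6367000 × 0.843691) = -1.0136e-04 rad = -20.908″.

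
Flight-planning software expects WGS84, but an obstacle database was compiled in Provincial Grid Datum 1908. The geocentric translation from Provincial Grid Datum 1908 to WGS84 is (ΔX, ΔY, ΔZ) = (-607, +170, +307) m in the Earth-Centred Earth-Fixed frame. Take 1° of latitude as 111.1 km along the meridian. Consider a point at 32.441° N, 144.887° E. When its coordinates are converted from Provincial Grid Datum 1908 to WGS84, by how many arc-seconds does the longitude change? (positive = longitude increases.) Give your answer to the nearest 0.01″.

Δλ = 8.07″

sin φ = 0.536431, cos φ = 0.843944, sin λ = 0.575191, cos λ = -0.818019.
East component: ΔE = −sin λ·ΔX + cos λ·ΔY = −(0.575191)(-607) + (-0.818019)(170) = 210.08 m.
1° of latitude spans 111100 m; at latitude φ, 1° of longitude spans that × cos φ = 93762.2 m, so Δλ = 210.08 / 93762.2 × 3600 = 8.066″.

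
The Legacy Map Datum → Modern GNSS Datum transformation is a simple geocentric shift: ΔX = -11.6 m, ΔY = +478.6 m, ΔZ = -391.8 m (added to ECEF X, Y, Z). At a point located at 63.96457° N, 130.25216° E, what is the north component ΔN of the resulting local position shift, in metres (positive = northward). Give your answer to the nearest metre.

At φ = 63.96457°, λ = 130.25216°: sin φ = 0.898523, cos φ = 0.438927, sin λ = 0.763208, cos λ = -0.646153.
ΔN = −sin φ cos λ·ΔX − sin φ sin λ·ΔY + cos φ·ΔZ = −(0.898523)(-0.646153)(-11.6) − (0.898523)(0.763208)(478.6) + (0.438927)(-391.8) = -506.91 m.

ΔN = -507 m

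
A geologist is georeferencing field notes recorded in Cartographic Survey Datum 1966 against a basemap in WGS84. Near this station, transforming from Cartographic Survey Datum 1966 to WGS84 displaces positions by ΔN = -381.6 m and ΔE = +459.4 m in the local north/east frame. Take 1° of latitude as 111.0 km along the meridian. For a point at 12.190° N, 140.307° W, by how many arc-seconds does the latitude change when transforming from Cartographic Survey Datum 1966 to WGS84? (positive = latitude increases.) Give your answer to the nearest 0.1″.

Δφ = -12.4″

1° of latitude = 111.0 km, so Δφ = -381.6 / 111000 = -0.0034378° = -12.376″.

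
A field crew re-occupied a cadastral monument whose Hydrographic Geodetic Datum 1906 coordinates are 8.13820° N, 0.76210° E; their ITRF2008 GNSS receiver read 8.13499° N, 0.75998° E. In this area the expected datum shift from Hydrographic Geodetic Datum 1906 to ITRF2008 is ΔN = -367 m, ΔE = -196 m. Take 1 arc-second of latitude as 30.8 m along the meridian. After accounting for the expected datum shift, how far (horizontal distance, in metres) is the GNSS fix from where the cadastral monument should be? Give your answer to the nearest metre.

38 m

Observed coordinate differences: Δφ = -0.00321°, Δλ = -0.00212°.
Converting to metres (1° lat = 110880 m, cos φ = 0.989929): observed ΔN = -355.9 m, observed ΔE = -232.7 m.
Subtracting the expected shift leaves a residual of -355.9 − (-367) = 11.1 m north and -232.7 − (-196) = -36.7 m east.
Residual distance = √(11.1² + (-36.7)²) = 38.3 m.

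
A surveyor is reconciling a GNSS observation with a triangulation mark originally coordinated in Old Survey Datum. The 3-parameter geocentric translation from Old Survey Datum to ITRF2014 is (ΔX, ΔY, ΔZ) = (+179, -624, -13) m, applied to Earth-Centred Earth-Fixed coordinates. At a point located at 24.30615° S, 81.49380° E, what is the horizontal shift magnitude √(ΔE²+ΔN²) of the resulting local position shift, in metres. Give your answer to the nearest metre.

371 m

The local east axis at (φ, λ) is (−sin λ, cos λ, 0), so ΔE = −sin(81.49380°)·179 + cos(81.49380°)·(-624) = -269.33 m.
The local north axis is (−sin φ cos λ, −sin φ sin λ, cos φ), giving ΔN = 10.898 − 254.021 − 11.848 = -254.97 m.
Horizontal magnitude = √(ΔE² + ΔN²) = √((-269.33)² + (-254.97)²) = 370.88 m.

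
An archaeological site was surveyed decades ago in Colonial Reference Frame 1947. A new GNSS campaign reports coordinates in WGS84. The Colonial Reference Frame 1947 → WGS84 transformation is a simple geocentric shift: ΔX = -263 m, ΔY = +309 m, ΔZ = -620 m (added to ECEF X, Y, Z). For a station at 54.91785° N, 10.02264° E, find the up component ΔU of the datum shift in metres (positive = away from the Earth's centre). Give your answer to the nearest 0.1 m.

The local up (radial) axis is (cos φ cos λ, cos φ sin λ, sin φ), giving ΔU = -148.853 + 30.909 − 507.364 = -625.31 m.

ΔU = -625.3 m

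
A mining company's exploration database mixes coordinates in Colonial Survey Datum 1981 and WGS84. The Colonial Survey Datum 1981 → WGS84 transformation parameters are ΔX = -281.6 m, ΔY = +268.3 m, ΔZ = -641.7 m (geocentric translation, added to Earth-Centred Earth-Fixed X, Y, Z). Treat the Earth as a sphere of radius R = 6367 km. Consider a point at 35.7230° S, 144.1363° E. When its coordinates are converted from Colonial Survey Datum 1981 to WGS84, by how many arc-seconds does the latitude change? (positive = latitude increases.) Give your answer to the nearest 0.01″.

sin φ = -0.583867, cos φ = 0.811849, sin λ = 0.585859, cos λ = -0.810413.
North component: ΔN = −sin φ cos λ·ΔX − sin φ sin λ·ΔY + cos φ·ΔZ = −(-0.583867)(-0.810413)(-281.6) − (-0.583867)(0.585859)(268.3) + (0.811849)(-641.7) = -295.94 m.
1° of latitude spans πR/180 = 111125 m, so Δφ = -295.94 / 111125 × 3600 = -9.587″.

Δφ = -9.59″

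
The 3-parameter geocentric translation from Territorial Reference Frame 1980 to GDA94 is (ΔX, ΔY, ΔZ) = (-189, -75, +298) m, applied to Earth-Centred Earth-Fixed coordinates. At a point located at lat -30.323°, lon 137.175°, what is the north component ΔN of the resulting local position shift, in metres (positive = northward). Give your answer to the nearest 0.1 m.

The local north axis is (−sin φ cos λ, −sin φ sin λ, cos φ), giving ΔN = 69.985 − 25.740 + 257.231 = 301.48 m.

ΔN = 301.5 m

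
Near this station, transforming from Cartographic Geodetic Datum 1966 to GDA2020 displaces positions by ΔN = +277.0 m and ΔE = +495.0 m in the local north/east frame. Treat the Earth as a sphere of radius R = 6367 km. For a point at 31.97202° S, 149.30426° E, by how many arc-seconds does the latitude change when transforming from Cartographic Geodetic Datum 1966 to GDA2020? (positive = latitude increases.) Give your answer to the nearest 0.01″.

On a sphere of radius R, 1 rad of latitude = R, so Δφ = ΔN / R = 277.0 / 6367000 = 4.3506e-05 rad = 8.974″.

Δφ = 8.97″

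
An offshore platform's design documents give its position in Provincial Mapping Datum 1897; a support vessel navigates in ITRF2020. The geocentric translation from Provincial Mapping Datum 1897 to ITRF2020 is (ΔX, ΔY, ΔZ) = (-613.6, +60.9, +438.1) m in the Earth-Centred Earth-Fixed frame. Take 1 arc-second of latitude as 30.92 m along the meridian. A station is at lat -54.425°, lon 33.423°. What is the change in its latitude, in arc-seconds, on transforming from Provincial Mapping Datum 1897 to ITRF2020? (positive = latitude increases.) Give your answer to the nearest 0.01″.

sin φ = -0.813355, cos φ = 0.581768, sin λ = 0.550816, cos λ = 0.834627.
North component: ΔN = −sin φ cos λ·ΔX − sin φ sin λ·ΔY + cos φ·ΔZ = −(-0.813355)(0.834627)(-613.6) − (-0.813355)(0.550816)(60.9) + (0.581768)(438.1) = -134.38 m.
1° of latitude spans 3600 × 30.92 = 111312 m, so Δφ = -134.38 / 111312 × 3600 = -4.346″.

Δφ = -4.35″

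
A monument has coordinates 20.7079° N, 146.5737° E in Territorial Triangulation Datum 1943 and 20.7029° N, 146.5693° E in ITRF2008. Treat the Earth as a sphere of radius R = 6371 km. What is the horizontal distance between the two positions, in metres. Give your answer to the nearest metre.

720 m

Δφ = 20.7029° − 20.7079° = -0.0050°; Δλ = 146.5693° − 146.5737° = -0.0044°.
1° along a meridian = πR/180 = 111195 m.
ΔN = Δφ × 111195 = -556.0 m; ΔE = Δλ × 111195 × cos(20.7079°) = -0.0044 × 111195 × 0.935395 = -457.6 m.
Distance = √(ΔE² + ΔN²) = √((-457.6)² + (-556.0)²) = 720.1 m.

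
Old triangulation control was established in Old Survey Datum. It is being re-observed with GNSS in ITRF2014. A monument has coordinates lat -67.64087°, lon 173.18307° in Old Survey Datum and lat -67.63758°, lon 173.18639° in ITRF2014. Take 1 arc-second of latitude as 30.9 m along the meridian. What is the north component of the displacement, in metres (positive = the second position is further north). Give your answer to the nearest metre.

ΔN = 366 m

Δφ = -67.63758° − -67.64087° = +0.00329°; Δλ = 173.18639° − 173.18307° = +0.00332°.
1° of latitude = 3600 × 30.90 = 111240 m.
ΔN = Δφ × 111240 = 366.0 m; ΔE = Δλ × 111240 × cos(-67.64087°) = +0.00332 × 111240 × 0.380411 = 140.5 m.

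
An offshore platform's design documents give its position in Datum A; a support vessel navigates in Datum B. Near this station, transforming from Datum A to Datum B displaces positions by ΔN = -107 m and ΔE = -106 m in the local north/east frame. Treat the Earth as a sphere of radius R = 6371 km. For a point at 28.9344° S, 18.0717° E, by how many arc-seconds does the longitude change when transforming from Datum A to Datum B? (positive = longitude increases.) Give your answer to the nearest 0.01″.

Δλ = -3.92″

At latitude -28.9344°, cos φ = 0.875174.
One radian of longitude at latitude φ spans R cos φ, so Δλ = ΔE / (R cos φ) = -106.0 / (6371000 × 0.875174) = -1.9011e-05 rad = -3.921″.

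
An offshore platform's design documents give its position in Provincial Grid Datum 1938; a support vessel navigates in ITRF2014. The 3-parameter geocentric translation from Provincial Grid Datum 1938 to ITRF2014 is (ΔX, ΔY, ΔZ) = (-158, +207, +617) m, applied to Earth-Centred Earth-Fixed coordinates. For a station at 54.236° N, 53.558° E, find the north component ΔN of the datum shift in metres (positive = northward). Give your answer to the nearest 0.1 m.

ΔN = 301.6 m

At φ = 54.236°, λ = 53.558°: sin φ = 0.811431, cos φ = 0.584448, sin λ = 0.804459, cos λ = 0.594009.
ΔN = −sin φ cos λ·ΔX − sin φ sin λ·ΔY + cos φ·ΔZ = −(0.811431)(0.594009)(-158) − (0.811431)(0.804459)(207) + (0.584448)(617) = 301.64 m.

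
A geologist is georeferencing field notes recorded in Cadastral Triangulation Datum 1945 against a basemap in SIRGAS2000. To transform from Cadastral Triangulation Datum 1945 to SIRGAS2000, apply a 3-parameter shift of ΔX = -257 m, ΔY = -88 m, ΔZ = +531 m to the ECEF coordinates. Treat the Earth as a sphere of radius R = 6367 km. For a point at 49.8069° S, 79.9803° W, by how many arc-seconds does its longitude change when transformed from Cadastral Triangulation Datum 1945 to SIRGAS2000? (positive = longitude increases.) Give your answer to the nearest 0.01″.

sin φ = -0.763874, cos φ = 0.645366, sin λ = -0.984748, cos λ = 0.173987.
East component: ΔE = −sin λ·ΔX + cos λ·ΔY = −(-0.984748)(-257) + (0.173987)(-88) = -268.39 m.
1° of latitude spans πR/180 = 111125 m; at latitude φ, 1° of longitude spans that × cos φ = 71716.3 m, so Δλ = -268.39 / 71716.3 × 3600 = -13.473″.

Δλ = -13.47″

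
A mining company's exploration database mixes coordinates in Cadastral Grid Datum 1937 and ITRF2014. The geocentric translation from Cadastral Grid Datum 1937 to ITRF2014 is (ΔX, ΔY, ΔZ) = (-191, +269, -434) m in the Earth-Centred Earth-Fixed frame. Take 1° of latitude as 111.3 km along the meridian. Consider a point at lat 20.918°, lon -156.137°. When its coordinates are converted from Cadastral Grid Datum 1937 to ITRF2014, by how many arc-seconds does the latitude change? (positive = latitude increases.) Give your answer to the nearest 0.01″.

sin φ = 0.357031, cos φ = 0.934092, sin λ = -0.404551, cos λ = -0.914515.
North component: ΔN = −sin φ cos λ·ΔX − sin φ sin λ·ΔY + cos φ·ΔZ = −(0.357031)(-0.914515)(-191) − (0.357031)(-0.404551)(269) + (0.934092)(-434) = -428.91 m.
1° of latitude spans 111300 m, so Δφ = -428.91 / 111300 × 3600 = -13.873″.

Δφ = -13.87″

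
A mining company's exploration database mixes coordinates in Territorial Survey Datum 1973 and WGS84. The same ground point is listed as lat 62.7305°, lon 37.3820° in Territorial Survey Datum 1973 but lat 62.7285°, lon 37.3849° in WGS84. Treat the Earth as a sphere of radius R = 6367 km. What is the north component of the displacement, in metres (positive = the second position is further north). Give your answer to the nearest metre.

Δφ = 62.7285° − 62.7305° = -0.0020°; Δλ = 37.3849° − 37.3820° = +0.0029°.
1° along a meridian = πR/180 = 111125 m.
ΔN = Δφ × 111125 = -222.3 m; ΔE = Δλ × 111125 × cos(62.7305°) = +0.0029 × 111125 × 0.458176 = 147.7 m.

ΔN = -222 m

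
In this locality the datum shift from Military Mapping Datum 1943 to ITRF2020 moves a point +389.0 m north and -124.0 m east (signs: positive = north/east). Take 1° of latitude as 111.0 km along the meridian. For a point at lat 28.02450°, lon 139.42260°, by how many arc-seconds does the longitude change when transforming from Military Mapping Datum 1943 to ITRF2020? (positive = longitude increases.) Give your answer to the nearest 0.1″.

At latitude 28.02450°, cos φ = 0.882747.
1° of longitude at this latitude = 111.0 × cos φ = 97.98 km, so Δλ = -124.0 / 97984.9 = -0.0012655° = -4.556″.

Δλ = -4.6″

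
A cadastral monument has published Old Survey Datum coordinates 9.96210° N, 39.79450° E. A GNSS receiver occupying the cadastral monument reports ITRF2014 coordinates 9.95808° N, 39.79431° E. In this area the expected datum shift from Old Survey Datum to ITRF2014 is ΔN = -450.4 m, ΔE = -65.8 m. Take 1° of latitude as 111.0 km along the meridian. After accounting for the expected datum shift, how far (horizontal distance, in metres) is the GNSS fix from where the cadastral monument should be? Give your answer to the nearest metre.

Observed coordinate differences: Δφ = -0.00402°, Δλ = -0.00019°.
Converting to metres (1° lat = 111000 m, cos φ = 0.984922): observed ΔN = -446.2 m, observed ΔE = -20.8 m.
Subtracting the expected shift leaves a residual of -446.2 − (-450.4) = 4.2 m north and -20.8 − (-65.8) = 45.0 m east.
Residual distance = √(4.2² + 45.0²) = 45.2 m.

45 m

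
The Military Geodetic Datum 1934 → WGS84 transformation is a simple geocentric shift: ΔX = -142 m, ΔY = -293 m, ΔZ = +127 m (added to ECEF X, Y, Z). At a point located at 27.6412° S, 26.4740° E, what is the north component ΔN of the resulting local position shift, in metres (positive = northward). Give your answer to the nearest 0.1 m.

The local north axis is (−sin φ cos λ, −sin φ sin λ, cos φ), giving ΔN = -58.970 − 60.598 + 112.506 = -7.06 m.

ΔN = -7.1 m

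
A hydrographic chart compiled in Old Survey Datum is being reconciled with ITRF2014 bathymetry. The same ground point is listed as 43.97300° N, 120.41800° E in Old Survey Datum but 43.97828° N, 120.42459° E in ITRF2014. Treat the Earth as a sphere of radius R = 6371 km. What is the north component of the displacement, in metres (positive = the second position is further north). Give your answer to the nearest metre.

Δφ = 43.97828° − 43.97300° = +0.00528°; Δλ = 120.42459° − 120.41800° = +0.00659°.
1° along a meridian = πR/180 = 111195 m.
ΔN = Δφ × 111195 = 587.1 m; ΔE = Δλ × 111195 × cos(43.97300°) = +0.00659 × 111195 × 0.719667 = 527.4 m.

ΔN = 587 m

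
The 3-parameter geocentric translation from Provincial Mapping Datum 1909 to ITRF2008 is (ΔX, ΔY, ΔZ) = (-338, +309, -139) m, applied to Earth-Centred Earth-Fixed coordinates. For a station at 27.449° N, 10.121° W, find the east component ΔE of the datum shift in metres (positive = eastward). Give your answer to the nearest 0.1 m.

ΔE = 244.8 m

The local east axis at (φ, λ) is (−sin λ, cos λ, 0), so ΔE = −sin(-10.121°)·(-338) + cos(-10.121°)·309 = 244.80 m.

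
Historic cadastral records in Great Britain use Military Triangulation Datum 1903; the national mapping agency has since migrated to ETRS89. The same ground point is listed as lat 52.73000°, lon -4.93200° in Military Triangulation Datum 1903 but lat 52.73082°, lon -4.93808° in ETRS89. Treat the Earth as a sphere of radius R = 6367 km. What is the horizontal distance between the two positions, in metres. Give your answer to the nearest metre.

Δφ = 52.73082° − 52.73000° = +0.00082°; Δλ = -4.93808° − -4.93200° = -0.00608°.
1° along a meridian = πR/180 = 111125 m.
ΔN = Δφ × 111125 = 91.1 m; ΔE = Δλ × 111125 × cos(52.73000°) = -0.00608 × 111125 × 0.605572 = -409.1 m.
Distance = √(ΔE² + ΔN²) = √((-409.1)² + 91.1²) = 419.2 m.

419 m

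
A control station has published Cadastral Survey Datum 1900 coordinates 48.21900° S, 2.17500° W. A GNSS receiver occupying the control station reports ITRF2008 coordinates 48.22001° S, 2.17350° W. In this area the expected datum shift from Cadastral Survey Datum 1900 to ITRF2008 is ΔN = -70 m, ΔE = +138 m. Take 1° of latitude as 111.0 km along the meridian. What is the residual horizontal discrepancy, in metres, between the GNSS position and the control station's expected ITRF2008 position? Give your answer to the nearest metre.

Observed coordinate differences: Δφ = -0.00101°, Δλ = +0.00150°.
Converting to metres (1° lat = 111000 m, cos φ = 0.666285): observed ΔN = -112.1 m, observed ΔE = 110.9 m.
Subtracting the expected shift leaves a residual of -112.1 − (-70) = -42.1 m north and 110.9 − (138) = -27.1 m east.
Residual distance = √((-42.1)² + (-27.1)²) = 50.1 m.

50 m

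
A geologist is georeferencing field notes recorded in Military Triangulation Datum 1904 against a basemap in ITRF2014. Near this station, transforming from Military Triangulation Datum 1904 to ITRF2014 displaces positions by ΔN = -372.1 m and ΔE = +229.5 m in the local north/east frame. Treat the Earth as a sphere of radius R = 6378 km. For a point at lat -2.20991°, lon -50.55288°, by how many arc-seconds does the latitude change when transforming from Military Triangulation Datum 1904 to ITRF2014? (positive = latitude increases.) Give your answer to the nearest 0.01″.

On a sphere of radius R, 1 rad of latitude = R, so Δφ = ΔN / R = -372.1 / 6378000 = -5.8341e-05 rad = -12.034″.

Δφ = -12.03″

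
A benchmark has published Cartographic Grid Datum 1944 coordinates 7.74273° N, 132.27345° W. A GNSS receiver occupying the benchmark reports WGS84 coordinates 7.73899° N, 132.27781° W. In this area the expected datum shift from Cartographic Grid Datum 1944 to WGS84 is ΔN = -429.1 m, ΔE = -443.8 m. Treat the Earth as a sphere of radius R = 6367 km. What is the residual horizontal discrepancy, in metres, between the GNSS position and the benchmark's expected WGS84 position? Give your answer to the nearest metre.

39 m

Observed coordinate differences: Δφ = -0.00374°, Δλ = -0.00436°.
Converting to metres (1° lat = 111125 m, cos φ = 0.990883): observed ΔN = -415.6 m, observed ΔE = -480.1 m.
Subtracting the expected shift leaves a residual of -415.6 − (-429.1) = 13.5 m north and -480.1 − (-443.8) = -36.3 m east.
Residual distance = √(13.5² + (-36.3)²) = 38.7 m.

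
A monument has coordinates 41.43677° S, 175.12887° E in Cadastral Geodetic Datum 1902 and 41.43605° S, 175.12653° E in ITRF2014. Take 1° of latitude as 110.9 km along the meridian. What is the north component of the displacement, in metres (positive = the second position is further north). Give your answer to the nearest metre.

ΔN = 80 m

Δφ = -41.43605° − -41.43677° = +0.00072°; Δλ = 175.12653° − 175.12887° = -0.00234°.
ΔN = Δφ × 110900 = 79.8 m; ΔE = Δλ × 110900 × cos(-41.43677°) = -0.00234 × 110900 × 0.749687 = -194.5 m.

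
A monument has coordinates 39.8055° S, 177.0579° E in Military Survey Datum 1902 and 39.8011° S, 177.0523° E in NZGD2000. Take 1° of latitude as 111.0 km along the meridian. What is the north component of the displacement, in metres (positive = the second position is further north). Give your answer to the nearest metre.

Δφ = -39.8011° − -39.8055° = +0.0044°; Δλ = 177.0523° − 177.0579° = -0.0056°.
ΔN = Δφ × 111000 = 488.4 m; ΔE = Δλ × 111000 × cos(-39.8055°) = -0.0056 × 111000 × 0.768222 = -477.5 m.

ΔN = 488 m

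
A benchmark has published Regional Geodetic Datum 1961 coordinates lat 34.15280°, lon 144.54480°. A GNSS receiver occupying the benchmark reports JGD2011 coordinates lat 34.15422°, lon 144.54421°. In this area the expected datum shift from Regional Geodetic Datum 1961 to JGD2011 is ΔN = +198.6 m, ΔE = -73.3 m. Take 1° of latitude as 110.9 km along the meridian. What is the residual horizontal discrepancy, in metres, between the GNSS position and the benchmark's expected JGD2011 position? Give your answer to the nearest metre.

45 m

Observed coordinate differences: Δφ = +0.00142°, Δλ = -0.00059°.
Converting to metres (1° lat = 110900 m, cos φ = 0.827543): observed ΔN = 157.5 m, observed ΔE = -54.1 m.
Subtracting the expected shift leaves a residual of 157.5 − (198.6) = -41.1 m north and -54.1 − (-73.3) = 19.2 m east.
Residual distance = √((-41.1)² + 19.2²) = 45.4 m.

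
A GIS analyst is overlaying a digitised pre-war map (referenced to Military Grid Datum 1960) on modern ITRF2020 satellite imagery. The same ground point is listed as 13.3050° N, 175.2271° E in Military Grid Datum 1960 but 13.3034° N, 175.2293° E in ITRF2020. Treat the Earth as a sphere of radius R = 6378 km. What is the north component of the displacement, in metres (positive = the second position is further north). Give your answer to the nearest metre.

ΔN = -178 m

Δφ = 13.3034° − 13.3050° = -0.0016°; Δλ = 175.2293° − 175.2271° = +0.0022°.
1° along a meridian = πR/180 = 111317 m.
ΔN = Δφ × 111317 = -178.1 m; ΔE = Δλ × 111317 × cos(13.3050°) = +0.0022 × 111317 × 0.973159 = 238.3 m.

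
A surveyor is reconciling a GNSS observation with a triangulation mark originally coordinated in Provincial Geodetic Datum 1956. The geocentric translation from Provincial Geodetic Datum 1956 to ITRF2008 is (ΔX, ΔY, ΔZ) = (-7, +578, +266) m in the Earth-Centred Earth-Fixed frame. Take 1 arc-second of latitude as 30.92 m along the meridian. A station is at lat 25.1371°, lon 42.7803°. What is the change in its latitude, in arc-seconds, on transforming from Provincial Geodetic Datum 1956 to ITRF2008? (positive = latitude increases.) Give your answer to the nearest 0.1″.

Δφ = 2.5″

sin φ = 0.424786, cos φ = 0.905294, sin λ = 0.679189, cos λ = 0.733963.
North component: ΔN = −sin φ cos λ·ΔX − sin φ sin λ·ΔY + cos φ·ΔZ = −(0.424786)(0.733963)(-7) − (0.424786)(0.679189)(578) + (0.905294)(266) = 76.23 m.
1° of latitude spans 3600 × 30.92 = 111312 m, so Δφ = 76.23 / 111312 × 3600 = 2.465″.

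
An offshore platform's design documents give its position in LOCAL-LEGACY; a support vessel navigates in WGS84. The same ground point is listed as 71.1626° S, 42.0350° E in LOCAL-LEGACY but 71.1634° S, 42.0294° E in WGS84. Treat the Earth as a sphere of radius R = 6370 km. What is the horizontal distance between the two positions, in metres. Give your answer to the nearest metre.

220 m

Δφ = -71.1634° − -71.1626° = -0.0008°; Δλ = 42.0294° − 42.0350° = -0.0056°.
1° along a meridian = πR/180 = 111177 m.
ΔN = Δφ × 111177 = -88.9 m; ΔE = Δλ × 111177 × cos(-71.1626°) = -0.0056 × 111177 × 0.322884 = -201.0 m.
Distance = √(ΔE² + ΔN²) = √((-201.0)² + (-88.9)²) = 219.8 m.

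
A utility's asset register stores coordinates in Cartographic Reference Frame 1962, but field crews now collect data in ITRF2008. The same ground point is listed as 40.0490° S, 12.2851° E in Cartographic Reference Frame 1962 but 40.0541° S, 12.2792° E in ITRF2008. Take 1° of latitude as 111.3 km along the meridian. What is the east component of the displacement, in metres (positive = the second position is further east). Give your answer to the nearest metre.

Δφ = -40.0541° − -40.0490° = -0.0051°; Δλ = 12.2792° − 12.2851° = -0.0059°.
ΔN = Δφ × 111300 = -567.6 m; ΔE = Δλ × 111300 × cos(-40.0490°) = -0.0059 × 111300 × 0.765494 = -502.7 m.

ΔE = -503 m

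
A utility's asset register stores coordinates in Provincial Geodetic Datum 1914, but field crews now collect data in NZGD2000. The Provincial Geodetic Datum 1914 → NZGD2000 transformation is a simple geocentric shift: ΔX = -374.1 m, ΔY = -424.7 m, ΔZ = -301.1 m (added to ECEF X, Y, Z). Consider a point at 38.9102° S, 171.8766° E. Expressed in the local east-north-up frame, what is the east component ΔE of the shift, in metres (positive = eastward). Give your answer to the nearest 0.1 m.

At φ = -38.9102°, λ = 171.8766°: sin φ = -0.628102, cos φ = 0.778131, sin λ = 0.141306, cos λ = -0.989966.
ΔE = −sin λ·ΔX + cos λ·ΔY = −(0.141306)·(-374.1) + (-0.989966)·(-424.7) = 473.30 m.

ΔE = 473.3 m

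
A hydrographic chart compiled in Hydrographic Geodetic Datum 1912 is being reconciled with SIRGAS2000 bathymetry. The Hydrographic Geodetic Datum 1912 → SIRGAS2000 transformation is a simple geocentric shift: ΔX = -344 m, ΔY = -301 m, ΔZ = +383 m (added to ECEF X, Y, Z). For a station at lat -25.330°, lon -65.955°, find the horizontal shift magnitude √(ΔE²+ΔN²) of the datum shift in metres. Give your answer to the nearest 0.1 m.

The local east axis at (φ, λ) is (−sin λ, cos λ, 0), so ΔE = −sin(-65.955°)·(-344) + cos(-65.955°)·(-301) = -436.79 m.
The local north axis is (−sin φ cos λ, −sin φ sin λ, cos φ), giving ΔN = -59.967 + 117.603 + 346.178 = 403.81 m.
Horizontal magnitude = √(ΔE² + ΔN²) = √((-436.79)² + 403.81²) = 594.86 m.

594.9 m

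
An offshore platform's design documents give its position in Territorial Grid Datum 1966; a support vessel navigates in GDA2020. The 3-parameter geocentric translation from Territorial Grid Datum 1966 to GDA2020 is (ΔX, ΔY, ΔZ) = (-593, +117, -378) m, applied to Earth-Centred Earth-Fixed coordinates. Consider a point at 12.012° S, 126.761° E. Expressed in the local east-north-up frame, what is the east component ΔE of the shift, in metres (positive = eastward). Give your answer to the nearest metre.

The local east axis at (φ, λ) is (−sin λ, cos λ, 0), so ΔE = −sin(126.761°)·(-593) + cos(126.761°)·117 = 405.05 m.

ΔE = 405 m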